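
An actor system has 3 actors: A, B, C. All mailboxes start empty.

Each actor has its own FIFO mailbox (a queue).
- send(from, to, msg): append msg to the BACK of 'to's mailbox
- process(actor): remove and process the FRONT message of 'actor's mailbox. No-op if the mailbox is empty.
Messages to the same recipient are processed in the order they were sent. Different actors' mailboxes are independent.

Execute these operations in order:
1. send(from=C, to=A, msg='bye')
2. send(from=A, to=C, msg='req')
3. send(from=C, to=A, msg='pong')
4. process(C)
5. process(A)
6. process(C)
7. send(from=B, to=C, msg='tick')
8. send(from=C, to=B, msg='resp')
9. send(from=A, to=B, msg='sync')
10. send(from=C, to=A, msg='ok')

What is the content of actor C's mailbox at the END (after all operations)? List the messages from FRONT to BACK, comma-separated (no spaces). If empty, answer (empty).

After 1 (send(from=C, to=A, msg='bye')): A:[bye] B:[] C:[]
After 2 (send(from=A, to=C, msg='req')): A:[bye] B:[] C:[req]
After 3 (send(from=C, to=A, msg='pong')): A:[bye,pong] B:[] C:[req]
After 4 (process(C)): A:[bye,pong] B:[] C:[]
After 5 (process(A)): A:[pong] B:[] C:[]
After 6 (process(C)): A:[pong] B:[] C:[]
After 7 (send(from=B, to=C, msg='tick')): A:[pong] B:[] C:[tick]
After 8 (send(from=C, to=B, msg='resp')): A:[pong] B:[resp] C:[tick]
After 9 (send(from=A, to=B, msg='sync')): A:[pong] B:[resp,sync] C:[tick]
After 10 (send(from=C, to=A, msg='ok')): A:[pong,ok] B:[resp,sync] C:[tick]

Answer: tick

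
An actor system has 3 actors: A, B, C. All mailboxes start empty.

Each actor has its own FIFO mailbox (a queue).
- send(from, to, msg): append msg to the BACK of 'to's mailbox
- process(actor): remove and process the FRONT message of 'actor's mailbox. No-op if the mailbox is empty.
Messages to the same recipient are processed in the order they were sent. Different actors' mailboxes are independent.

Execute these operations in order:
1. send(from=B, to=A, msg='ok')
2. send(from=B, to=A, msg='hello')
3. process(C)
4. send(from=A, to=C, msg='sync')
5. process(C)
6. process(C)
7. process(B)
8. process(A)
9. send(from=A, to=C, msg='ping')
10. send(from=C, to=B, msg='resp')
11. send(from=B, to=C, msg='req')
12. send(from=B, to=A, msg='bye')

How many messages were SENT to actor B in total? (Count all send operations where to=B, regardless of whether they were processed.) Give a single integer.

Answer: 1

Derivation:
After 1 (send(from=B, to=A, msg='ok')): A:[ok] B:[] C:[]
After 2 (send(from=B, to=A, msg='hello')): A:[ok,hello] B:[] C:[]
After 3 (process(C)): A:[ok,hello] B:[] C:[]
After 4 (send(from=A, to=C, msg='sync')): A:[ok,hello] B:[] C:[sync]
After 5 (process(C)): A:[ok,hello] B:[] C:[]
After 6 (process(C)): A:[ok,hello] B:[] C:[]
After 7 (process(B)): A:[ok,hello] B:[] C:[]
After 8 (process(A)): A:[hello] B:[] C:[]
After 9 (send(from=A, to=C, msg='ping')): A:[hello] B:[] C:[ping]
After 10 (send(from=C, to=B, msg='resp')): A:[hello] B:[resp] C:[ping]
After 11 (send(from=B, to=C, msg='req')): A:[hello] B:[resp] C:[ping,req]
After 12 (send(from=B, to=A, msg='bye')): A:[hello,bye] B:[resp] C:[ping,req]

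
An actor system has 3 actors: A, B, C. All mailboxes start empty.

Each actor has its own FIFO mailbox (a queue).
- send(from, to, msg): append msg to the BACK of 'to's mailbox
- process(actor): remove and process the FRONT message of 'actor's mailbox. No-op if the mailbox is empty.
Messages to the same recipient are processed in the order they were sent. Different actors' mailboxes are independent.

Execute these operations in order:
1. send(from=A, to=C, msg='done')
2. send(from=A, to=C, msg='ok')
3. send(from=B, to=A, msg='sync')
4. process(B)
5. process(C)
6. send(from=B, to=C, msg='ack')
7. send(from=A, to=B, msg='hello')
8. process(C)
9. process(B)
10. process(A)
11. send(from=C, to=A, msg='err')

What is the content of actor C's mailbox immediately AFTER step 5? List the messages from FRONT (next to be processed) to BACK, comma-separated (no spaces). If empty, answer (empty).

After 1 (send(from=A, to=C, msg='done')): A:[] B:[] C:[done]
After 2 (send(from=A, to=C, msg='ok')): A:[] B:[] C:[done,ok]
After 3 (send(from=B, to=A, msg='sync')): A:[sync] B:[] C:[done,ok]
After 4 (process(B)): A:[sync] B:[] C:[done,ok]
After 5 (process(C)): A:[sync] B:[] C:[ok]

ok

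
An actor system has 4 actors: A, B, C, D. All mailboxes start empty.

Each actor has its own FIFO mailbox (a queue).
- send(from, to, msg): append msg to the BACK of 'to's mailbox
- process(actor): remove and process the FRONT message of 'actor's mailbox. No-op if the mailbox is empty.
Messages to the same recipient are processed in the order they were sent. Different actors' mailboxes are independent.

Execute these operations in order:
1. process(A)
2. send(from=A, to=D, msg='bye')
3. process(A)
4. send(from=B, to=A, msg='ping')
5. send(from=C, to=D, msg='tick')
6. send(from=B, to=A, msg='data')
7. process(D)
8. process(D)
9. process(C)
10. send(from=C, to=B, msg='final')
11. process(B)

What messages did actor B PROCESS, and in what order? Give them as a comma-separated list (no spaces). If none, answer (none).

After 1 (process(A)): A:[] B:[] C:[] D:[]
After 2 (send(from=A, to=D, msg='bye')): A:[] B:[] C:[] D:[bye]
After 3 (process(A)): A:[] B:[] C:[] D:[bye]
After 4 (send(from=B, to=A, msg='ping')): A:[ping] B:[] C:[] D:[bye]
After 5 (send(from=C, to=D, msg='tick')): A:[ping] B:[] C:[] D:[bye,tick]
After 6 (send(from=B, to=A, msg='data')): A:[ping,data] B:[] C:[] D:[bye,tick]
After 7 (process(D)): A:[ping,data] B:[] C:[] D:[tick]
After 8 (process(D)): A:[ping,data] B:[] C:[] D:[]
After 9 (process(C)): A:[ping,data] B:[] C:[] D:[]
After 10 (send(from=C, to=B, msg='final')): A:[ping,data] B:[final] C:[] D:[]
After 11 (process(B)): A:[ping,data] B:[] C:[] D:[]

Answer: final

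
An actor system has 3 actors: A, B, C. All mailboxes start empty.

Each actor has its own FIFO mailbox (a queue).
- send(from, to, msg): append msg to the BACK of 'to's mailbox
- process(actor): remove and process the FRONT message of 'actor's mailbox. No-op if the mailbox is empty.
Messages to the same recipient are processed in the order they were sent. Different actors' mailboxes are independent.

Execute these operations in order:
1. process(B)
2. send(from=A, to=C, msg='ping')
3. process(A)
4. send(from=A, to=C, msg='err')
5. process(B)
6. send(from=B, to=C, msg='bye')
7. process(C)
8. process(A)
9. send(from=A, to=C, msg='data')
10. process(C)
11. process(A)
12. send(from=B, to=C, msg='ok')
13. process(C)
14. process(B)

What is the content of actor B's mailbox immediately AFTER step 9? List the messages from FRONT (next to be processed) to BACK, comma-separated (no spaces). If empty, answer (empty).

After 1 (process(B)): A:[] B:[] C:[]
After 2 (send(from=A, to=C, msg='ping')): A:[] B:[] C:[ping]
After 3 (process(A)): A:[] B:[] C:[ping]
After 4 (send(from=A, to=C, msg='err')): A:[] B:[] C:[ping,err]
After 5 (process(B)): A:[] B:[] C:[ping,err]
After 6 (send(from=B, to=C, msg='bye')): A:[] B:[] C:[ping,err,bye]
After 7 (process(C)): A:[] B:[] C:[err,bye]
After 8 (process(A)): A:[] B:[] C:[err,bye]
After 9 (send(from=A, to=C, msg='data')): A:[] B:[] C:[err,bye,data]

(empty)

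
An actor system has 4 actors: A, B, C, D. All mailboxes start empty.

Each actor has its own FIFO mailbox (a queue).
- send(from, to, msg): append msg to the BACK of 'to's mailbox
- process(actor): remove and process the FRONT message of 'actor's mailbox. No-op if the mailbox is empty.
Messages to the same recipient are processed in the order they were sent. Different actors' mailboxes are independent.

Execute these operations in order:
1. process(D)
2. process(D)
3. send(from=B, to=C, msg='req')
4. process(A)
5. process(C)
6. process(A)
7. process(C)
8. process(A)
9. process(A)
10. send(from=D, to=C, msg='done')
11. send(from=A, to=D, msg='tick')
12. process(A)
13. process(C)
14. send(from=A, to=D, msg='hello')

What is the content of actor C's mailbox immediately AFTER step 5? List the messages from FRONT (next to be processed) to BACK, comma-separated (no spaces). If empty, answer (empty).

After 1 (process(D)): A:[] B:[] C:[] D:[]
After 2 (process(D)): A:[] B:[] C:[] D:[]
After 3 (send(from=B, to=C, msg='req')): A:[] B:[] C:[req] D:[]
After 4 (process(A)): A:[] B:[] C:[req] D:[]
After 5 (process(C)): A:[] B:[] C:[] D:[]

(empty)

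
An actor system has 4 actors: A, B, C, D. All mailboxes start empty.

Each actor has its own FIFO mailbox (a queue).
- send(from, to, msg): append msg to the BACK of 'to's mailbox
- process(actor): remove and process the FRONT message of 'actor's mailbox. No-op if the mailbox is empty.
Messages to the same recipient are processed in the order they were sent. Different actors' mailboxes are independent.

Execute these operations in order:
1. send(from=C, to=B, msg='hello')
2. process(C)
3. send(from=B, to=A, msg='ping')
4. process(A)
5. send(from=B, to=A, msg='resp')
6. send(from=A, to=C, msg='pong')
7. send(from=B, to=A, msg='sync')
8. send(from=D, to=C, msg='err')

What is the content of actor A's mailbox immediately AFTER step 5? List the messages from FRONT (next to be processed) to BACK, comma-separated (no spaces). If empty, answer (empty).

After 1 (send(from=C, to=B, msg='hello')): A:[] B:[hello] C:[] D:[]
After 2 (process(C)): A:[] B:[hello] C:[] D:[]
After 3 (send(from=B, to=A, msg='ping')): A:[ping] B:[hello] C:[] D:[]
After 4 (process(A)): A:[] B:[hello] C:[] D:[]
After 5 (send(from=B, to=A, msg='resp')): A:[resp] B:[hello] C:[] D:[]

resp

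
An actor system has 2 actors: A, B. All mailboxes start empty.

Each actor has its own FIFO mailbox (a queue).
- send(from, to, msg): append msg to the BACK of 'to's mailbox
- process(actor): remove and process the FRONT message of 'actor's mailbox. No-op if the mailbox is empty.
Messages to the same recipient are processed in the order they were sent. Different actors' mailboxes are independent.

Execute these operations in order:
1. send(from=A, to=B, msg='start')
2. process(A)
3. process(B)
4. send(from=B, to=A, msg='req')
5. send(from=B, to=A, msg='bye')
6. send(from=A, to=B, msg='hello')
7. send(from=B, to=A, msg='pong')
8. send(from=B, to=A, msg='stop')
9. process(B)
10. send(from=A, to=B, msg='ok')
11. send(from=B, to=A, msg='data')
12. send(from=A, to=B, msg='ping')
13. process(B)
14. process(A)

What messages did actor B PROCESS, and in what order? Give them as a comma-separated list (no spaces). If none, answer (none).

After 1 (send(from=A, to=B, msg='start')): A:[] B:[start]
After 2 (process(A)): A:[] B:[start]
After 3 (process(B)): A:[] B:[]
After 4 (send(from=B, to=A, msg='req')): A:[req] B:[]
After 5 (send(from=B, to=A, msg='bye')): A:[req,bye] B:[]
After 6 (send(from=A, to=B, msg='hello')): A:[req,bye] B:[hello]
After 7 (send(from=B, to=A, msg='pong')): A:[req,bye,pong] B:[hello]
After 8 (send(from=B, to=A, msg='stop')): A:[req,bye,pong,stop] B:[hello]
After 9 (process(B)): A:[req,bye,pong,stop] B:[]
After 10 (send(from=A, to=B, msg='ok')): A:[req,bye,pong,stop] B:[ok]
After 11 (send(from=B, to=A, msg='data')): A:[req,bye,pong,stop,data] B:[ok]
After 12 (send(from=A, to=B, msg='ping')): A:[req,bye,pong,stop,data] B:[ok,ping]
After 13 (process(B)): A:[req,bye,pong,stop,data] B:[ping]
After 14 (process(A)): A:[bye,pong,stop,data] B:[ping]

Answer: start,hello,ok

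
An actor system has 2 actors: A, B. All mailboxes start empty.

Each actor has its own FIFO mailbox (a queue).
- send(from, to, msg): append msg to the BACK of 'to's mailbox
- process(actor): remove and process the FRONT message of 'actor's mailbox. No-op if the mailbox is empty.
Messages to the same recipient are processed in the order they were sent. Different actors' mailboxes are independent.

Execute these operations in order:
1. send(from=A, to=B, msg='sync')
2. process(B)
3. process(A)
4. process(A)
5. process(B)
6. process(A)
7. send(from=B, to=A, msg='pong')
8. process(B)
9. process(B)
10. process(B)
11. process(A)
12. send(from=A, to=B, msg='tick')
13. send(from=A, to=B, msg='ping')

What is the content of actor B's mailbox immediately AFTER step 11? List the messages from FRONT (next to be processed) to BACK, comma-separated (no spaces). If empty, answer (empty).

After 1 (send(from=A, to=B, msg='sync')): A:[] B:[sync]
After 2 (process(B)): A:[] B:[]
After 3 (process(A)): A:[] B:[]
After 4 (process(A)): A:[] B:[]
After 5 (process(B)): A:[] B:[]
After 6 (process(A)): A:[] B:[]
After 7 (send(from=B, to=A, msg='pong')): A:[pong] B:[]
After 8 (process(B)): A:[pong] B:[]
After 9 (process(B)): A:[pong] B:[]
After 10 (process(B)): A:[pong] B:[]
After 11 (process(A)): A:[] B:[]

(empty)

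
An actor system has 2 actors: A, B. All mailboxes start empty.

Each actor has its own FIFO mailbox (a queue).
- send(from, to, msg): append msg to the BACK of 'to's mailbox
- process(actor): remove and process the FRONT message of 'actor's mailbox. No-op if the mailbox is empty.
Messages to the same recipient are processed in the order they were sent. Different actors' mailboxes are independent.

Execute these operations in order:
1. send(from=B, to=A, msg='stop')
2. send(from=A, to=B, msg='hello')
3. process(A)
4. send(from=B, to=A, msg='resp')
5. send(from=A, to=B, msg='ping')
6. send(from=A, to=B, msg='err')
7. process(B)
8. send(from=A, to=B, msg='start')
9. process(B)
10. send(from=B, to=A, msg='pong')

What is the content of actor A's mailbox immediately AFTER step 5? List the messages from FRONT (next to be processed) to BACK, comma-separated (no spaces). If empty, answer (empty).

After 1 (send(from=B, to=A, msg='stop')): A:[stop] B:[]
After 2 (send(from=A, to=B, msg='hello')): A:[stop] B:[hello]
After 3 (process(A)): A:[] B:[hello]
After 4 (send(from=B, to=A, msg='resp')): A:[resp] B:[hello]
After 5 (send(from=A, to=B, msg='ping')): A:[resp] B:[hello,ping]

resp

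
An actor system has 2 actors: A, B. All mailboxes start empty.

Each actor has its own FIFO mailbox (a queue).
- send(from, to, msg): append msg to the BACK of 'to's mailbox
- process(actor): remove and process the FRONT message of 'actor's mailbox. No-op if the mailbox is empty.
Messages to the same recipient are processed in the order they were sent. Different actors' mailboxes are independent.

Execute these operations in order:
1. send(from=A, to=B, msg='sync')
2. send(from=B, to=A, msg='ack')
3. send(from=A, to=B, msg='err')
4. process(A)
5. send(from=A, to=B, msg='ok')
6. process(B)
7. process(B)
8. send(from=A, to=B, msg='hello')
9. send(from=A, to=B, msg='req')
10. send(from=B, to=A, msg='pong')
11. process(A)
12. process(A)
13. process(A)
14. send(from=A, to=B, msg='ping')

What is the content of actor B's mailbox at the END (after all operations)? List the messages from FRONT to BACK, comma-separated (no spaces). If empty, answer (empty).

Answer: ok,hello,req,ping

Derivation:
After 1 (send(from=A, to=B, msg='sync')): A:[] B:[sync]
After 2 (send(from=B, to=A, msg='ack')): A:[ack] B:[sync]
After 3 (send(from=A, to=B, msg='err')): A:[ack] B:[sync,err]
After 4 (process(A)): A:[] B:[sync,err]
After 5 (send(from=A, to=B, msg='ok')): A:[] B:[sync,err,ok]
After 6 (process(B)): A:[] B:[err,ok]
After 7 (process(B)): A:[] B:[ok]
After 8 (send(from=A, to=B, msg='hello')): A:[] B:[ok,hello]
After 9 (send(from=A, to=B, msg='req')): A:[] B:[ok,hello,req]
After 10 (send(from=B, to=A, msg='pong')): A:[pong] B:[ok,hello,req]
After 11 (process(A)): A:[] B:[ok,hello,req]
After 12 (process(A)): A:[] B:[ok,hello,req]
After 13 (process(A)): A:[] B:[ok,hello,req]
After 14 (send(from=A, to=B, msg='ping')): A:[] B:[ok,hello,req,ping]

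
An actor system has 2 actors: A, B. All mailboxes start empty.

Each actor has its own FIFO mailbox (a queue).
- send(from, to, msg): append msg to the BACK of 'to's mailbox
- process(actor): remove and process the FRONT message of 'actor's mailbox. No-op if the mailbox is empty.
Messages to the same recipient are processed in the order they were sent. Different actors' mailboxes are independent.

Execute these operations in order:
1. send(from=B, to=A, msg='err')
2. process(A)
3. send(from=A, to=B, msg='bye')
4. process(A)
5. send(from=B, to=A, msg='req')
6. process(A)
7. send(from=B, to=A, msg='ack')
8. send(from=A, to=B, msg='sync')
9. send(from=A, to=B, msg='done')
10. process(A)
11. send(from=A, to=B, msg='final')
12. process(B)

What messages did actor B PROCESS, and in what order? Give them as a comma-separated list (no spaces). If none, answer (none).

After 1 (send(from=B, to=A, msg='err')): A:[err] B:[]
After 2 (process(A)): A:[] B:[]
After 3 (send(from=A, to=B, msg='bye')): A:[] B:[bye]
After 4 (process(A)): A:[] B:[bye]
After 5 (send(from=B, to=A, msg='req')): A:[req] B:[bye]
After 6 (process(A)): A:[] B:[bye]
After 7 (send(from=B, to=A, msg='ack')): A:[ack] B:[bye]
After 8 (send(from=A, to=B, msg='sync')): A:[ack] B:[bye,sync]
After 9 (send(from=A, to=B, msg='done')): A:[ack] B:[bye,sync,done]
After 10 (process(A)): A:[] B:[bye,sync,done]
After 11 (send(from=A, to=B, msg='final')): A:[] B:[bye,sync,done,final]
After 12 (process(B)): A:[] B:[sync,done,final]

Answer: bye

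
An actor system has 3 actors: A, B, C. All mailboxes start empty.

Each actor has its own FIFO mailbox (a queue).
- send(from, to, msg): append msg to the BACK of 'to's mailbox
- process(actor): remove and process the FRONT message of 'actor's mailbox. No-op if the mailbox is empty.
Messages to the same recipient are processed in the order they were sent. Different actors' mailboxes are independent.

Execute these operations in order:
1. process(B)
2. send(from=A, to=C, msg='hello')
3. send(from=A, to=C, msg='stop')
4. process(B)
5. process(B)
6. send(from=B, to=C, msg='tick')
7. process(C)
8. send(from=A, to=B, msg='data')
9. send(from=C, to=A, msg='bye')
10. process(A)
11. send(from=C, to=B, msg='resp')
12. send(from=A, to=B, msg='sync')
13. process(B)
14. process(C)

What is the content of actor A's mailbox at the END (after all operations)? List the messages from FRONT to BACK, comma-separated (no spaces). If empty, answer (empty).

Answer: (empty)

Derivation:
After 1 (process(B)): A:[] B:[] C:[]
After 2 (send(from=A, to=C, msg='hello')): A:[] B:[] C:[hello]
After 3 (send(from=A, to=C, msg='stop')): A:[] B:[] C:[hello,stop]
After 4 (process(B)): A:[] B:[] C:[hello,stop]
After 5 (process(B)): A:[] B:[] C:[hello,stop]
After 6 (send(from=B, to=C, msg='tick')): A:[] B:[] C:[hello,stop,tick]
After 7 (process(C)): A:[] B:[] C:[stop,tick]
After 8 (send(from=A, to=B, msg='data')): A:[] B:[data] C:[stop,tick]
After 9 (send(from=C, to=A, msg='bye')): A:[bye] B:[data] C:[stop,tick]
After 10 (process(A)): A:[] B:[data] C:[stop,tick]
After 11 (send(from=C, to=B, msg='resp')): A:[] B:[data,resp] C:[stop,tick]
After 12 (send(from=A, to=B, msg='sync')): A:[] B:[data,resp,sync] C:[stop,tick]
After 13 (process(B)): A:[] B:[resp,sync] C:[stop,tick]
After 14 (process(C)): A:[] B:[resp,sync] C:[tick]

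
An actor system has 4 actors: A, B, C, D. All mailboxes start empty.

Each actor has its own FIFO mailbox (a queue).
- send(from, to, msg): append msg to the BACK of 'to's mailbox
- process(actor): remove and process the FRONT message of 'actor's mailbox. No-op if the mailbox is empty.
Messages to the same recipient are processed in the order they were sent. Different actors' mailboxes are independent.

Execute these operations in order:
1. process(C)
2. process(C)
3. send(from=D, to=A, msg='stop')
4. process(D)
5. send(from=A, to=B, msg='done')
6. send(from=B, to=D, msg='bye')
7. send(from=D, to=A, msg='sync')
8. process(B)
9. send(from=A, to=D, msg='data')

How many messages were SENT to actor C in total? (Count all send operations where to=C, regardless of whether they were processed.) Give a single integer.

After 1 (process(C)): A:[] B:[] C:[] D:[]
After 2 (process(C)): A:[] B:[] C:[] D:[]
After 3 (send(from=D, to=A, msg='stop')): A:[stop] B:[] C:[] D:[]
After 4 (process(D)): A:[stop] B:[] C:[] D:[]
After 5 (send(from=A, to=B, msg='done')): A:[stop] B:[done] C:[] D:[]
After 6 (send(from=B, to=D, msg='bye')): A:[stop] B:[done] C:[] D:[bye]
After 7 (send(from=D, to=A, msg='sync')): A:[stop,sync] B:[done] C:[] D:[bye]
After 8 (process(B)): A:[stop,sync] B:[] C:[] D:[bye]
After 9 (send(from=A, to=D, msg='data')): A:[stop,sync] B:[] C:[] D:[bye,data]

Answer: 0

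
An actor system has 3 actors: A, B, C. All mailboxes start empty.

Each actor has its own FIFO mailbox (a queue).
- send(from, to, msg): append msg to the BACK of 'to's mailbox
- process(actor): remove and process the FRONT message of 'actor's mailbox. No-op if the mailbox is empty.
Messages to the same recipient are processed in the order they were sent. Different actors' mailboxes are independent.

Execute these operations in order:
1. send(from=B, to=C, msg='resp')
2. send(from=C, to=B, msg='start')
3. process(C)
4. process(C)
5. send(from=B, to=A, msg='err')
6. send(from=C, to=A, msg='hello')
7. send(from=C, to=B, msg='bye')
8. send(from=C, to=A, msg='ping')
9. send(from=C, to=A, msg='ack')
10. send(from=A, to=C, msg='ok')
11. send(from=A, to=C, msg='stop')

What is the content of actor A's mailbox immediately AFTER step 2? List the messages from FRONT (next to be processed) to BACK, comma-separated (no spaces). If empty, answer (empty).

After 1 (send(from=B, to=C, msg='resp')): A:[] B:[] C:[resp]
After 2 (send(from=C, to=B, msg='start')): A:[] B:[start] C:[resp]

(empty)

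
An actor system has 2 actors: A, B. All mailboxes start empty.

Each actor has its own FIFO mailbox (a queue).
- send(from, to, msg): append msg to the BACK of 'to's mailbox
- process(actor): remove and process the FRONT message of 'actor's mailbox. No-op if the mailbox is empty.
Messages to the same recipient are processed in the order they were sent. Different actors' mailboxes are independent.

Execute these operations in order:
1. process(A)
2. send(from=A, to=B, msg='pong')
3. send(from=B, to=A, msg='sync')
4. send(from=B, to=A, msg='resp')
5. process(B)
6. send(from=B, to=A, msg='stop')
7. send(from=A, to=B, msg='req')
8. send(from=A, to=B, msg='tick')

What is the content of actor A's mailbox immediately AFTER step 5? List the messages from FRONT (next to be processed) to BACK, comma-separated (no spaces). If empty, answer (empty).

After 1 (process(A)): A:[] B:[]
After 2 (send(from=A, to=B, msg='pong')): A:[] B:[pong]
After 3 (send(from=B, to=A, msg='sync')): A:[sync] B:[pong]
After 4 (send(from=B, to=A, msg='resp')): A:[sync,resp] B:[pong]
After 5 (process(B)): A:[sync,resp] B:[]

sync,resp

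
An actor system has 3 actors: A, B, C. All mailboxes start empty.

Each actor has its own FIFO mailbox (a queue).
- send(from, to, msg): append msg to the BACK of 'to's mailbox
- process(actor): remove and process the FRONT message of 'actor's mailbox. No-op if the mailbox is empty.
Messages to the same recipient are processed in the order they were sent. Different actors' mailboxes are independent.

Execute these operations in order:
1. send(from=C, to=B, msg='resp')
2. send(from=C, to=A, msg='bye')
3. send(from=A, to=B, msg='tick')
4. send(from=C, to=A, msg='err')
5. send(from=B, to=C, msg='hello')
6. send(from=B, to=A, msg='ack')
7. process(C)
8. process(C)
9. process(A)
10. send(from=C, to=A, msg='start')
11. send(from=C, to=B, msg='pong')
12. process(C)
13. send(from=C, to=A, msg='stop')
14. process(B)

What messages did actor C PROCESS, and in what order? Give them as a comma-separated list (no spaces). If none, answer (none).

Answer: hello

Derivation:
After 1 (send(from=C, to=B, msg='resp')): A:[] B:[resp] C:[]
After 2 (send(from=C, to=A, msg='bye')): A:[bye] B:[resp] C:[]
After 3 (send(from=A, to=B, msg='tick')): A:[bye] B:[resp,tick] C:[]
After 4 (send(from=C, to=A, msg='err')): A:[bye,err] B:[resp,tick] C:[]
After 5 (send(from=B, to=C, msg='hello')): A:[bye,err] B:[resp,tick] C:[hello]
After 6 (send(from=B, to=A, msg='ack')): A:[bye,err,ack] B:[resp,tick] C:[hello]
After 7 (process(C)): A:[bye,err,ack] B:[resp,tick] C:[]
After 8 (process(C)): A:[bye,err,ack] B:[resp,tick] C:[]
After 9 (process(A)): A:[err,ack] B:[resp,tick] C:[]
After 10 (send(from=C, to=A, msg='start')): A:[err,ack,start] B:[resp,tick] C:[]
After 11 (send(from=C, to=B, msg='pong')): A:[err,ack,start] B:[resp,tick,pong] C:[]
After 12 (process(C)): A:[err,ack,start] B:[resp,tick,pong] C:[]
After 13 (send(from=C, to=A, msg='stop')): A:[err,ack,start,stop] B:[resp,tick,pong] C:[]
After 14 (process(B)): A:[err,ack,start,stop] B:[tick,pong] C:[]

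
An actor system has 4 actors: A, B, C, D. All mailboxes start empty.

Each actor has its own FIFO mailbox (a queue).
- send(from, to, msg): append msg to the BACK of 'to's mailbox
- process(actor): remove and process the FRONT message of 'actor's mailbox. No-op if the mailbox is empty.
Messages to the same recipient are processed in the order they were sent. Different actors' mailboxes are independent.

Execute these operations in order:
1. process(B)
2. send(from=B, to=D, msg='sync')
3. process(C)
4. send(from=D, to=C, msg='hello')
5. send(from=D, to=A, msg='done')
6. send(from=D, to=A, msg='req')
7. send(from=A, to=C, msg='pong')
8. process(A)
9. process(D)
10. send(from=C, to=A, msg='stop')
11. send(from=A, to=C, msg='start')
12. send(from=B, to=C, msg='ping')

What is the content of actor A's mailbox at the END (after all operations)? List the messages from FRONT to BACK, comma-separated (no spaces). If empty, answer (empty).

Answer: req,stop

Derivation:
After 1 (process(B)): A:[] B:[] C:[] D:[]
After 2 (send(from=B, to=D, msg='sync')): A:[] B:[] C:[] D:[sync]
After 3 (process(C)): A:[] B:[] C:[] D:[sync]
After 4 (send(from=D, to=C, msg='hello')): A:[] B:[] C:[hello] D:[sync]
After 5 (send(from=D, to=A, msg='done')): A:[done] B:[] C:[hello] D:[sync]
After 6 (send(from=D, to=A, msg='req')): A:[done,req] B:[] C:[hello] D:[sync]
After 7 (send(from=A, to=C, msg='pong')): A:[done,req] B:[] C:[hello,pong] D:[sync]
After 8 (process(A)): A:[req] B:[] C:[hello,pong] D:[sync]
After 9 (process(D)): A:[req] B:[] C:[hello,pong] D:[]
After 10 (send(from=C, to=A, msg='stop')): A:[req,stop] B:[] C:[hello,pong] D:[]
After 11 (send(from=A, to=C, msg='start')): A:[req,stop] B:[] C:[hello,pong,start] D:[]
After 12 (send(from=B, to=C, msg='ping')): A:[req,stop] B:[] C:[hello,pong,start,ping] D:[]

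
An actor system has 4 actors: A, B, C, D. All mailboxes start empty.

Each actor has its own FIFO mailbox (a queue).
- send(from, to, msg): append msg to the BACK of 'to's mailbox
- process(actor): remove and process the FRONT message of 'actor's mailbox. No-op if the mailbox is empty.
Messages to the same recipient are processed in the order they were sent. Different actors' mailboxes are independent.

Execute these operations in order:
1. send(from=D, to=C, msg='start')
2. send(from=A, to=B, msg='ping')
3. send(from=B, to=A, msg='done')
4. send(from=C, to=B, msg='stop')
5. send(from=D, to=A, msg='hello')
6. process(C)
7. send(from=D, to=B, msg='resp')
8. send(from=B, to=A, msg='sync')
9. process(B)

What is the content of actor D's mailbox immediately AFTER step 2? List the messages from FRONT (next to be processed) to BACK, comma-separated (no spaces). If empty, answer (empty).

After 1 (send(from=D, to=C, msg='start')): A:[] B:[] C:[start] D:[]
After 2 (send(from=A, to=B, msg='ping')): A:[] B:[ping] C:[start] D:[]

(empty)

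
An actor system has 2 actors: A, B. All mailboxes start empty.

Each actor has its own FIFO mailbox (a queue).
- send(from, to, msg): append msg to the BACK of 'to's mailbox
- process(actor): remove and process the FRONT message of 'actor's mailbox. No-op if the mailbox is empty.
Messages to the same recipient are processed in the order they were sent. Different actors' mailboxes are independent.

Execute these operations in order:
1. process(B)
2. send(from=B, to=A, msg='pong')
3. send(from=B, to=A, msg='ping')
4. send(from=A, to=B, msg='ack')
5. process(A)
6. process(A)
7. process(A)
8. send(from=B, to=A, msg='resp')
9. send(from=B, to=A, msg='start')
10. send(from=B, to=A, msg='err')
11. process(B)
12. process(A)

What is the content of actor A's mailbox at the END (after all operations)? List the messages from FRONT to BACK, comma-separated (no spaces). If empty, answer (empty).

After 1 (process(B)): A:[] B:[]
After 2 (send(from=B, to=A, msg='pong')): A:[pong] B:[]
After 3 (send(from=B, to=A, msg='ping')): A:[pong,ping] B:[]
After 4 (send(from=A, to=B, msg='ack')): A:[pong,ping] B:[ack]
After 5 (process(A)): A:[ping] B:[ack]
After 6 (process(A)): A:[] B:[ack]
After 7 (process(A)): A:[] B:[ack]
After 8 (send(from=B, to=A, msg='resp')): A:[resp] B:[ack]
After 9 (send(from=B, to=A, msg='start')): A:[resp,start] B:[ack]
After 10 (send(from=B, to=A, msg='err')): A:[resp,start,err] B:[ack]
After 11 (process(B)): A:[resp,start,err] B:[]
After 12 (process(A)): A:[start,err] B:[]

Answer: start,err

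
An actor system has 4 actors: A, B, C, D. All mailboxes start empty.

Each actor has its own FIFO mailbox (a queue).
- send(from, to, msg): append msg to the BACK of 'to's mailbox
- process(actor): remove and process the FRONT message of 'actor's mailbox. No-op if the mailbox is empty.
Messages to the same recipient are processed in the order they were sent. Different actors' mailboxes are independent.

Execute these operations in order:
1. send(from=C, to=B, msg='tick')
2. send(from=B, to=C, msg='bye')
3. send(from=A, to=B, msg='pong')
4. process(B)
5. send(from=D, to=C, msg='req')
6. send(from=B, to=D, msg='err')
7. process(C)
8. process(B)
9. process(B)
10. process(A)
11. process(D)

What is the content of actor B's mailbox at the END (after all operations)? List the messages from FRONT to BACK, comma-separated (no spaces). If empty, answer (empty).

Answer: (empty)

Derivation:
After 1 (send(from=C, to=B, msg='tick')): A:[] B:[tick] C:[] D:[]
After 2 (send(from=B, to=C, msg='bye')): A:[] B:[tick] C:[bye] D:[]
After 3 (send(from=A, to=B, msg='pong')): A:[] B:[tick,pong] C:[bye] D:[]
After 4 (process(B)): A:[] B:[pong] C:[bye] D:[]
After 5 (send(from=D, to=C, msg='req')): A:[] B:[pong] C:[bye,req] D:[]
After 6 (send(from=B, to=D, msg='err')): A:[] B:[pong] C:[bye,req] D:[err]
After 7 (process(C)): A:[] B:[pong] C:[req] D:[err]
After 8 (process(B)): A:[] B:[] C:[req] D:[err]
After 9 (process(B)): A:[] B:[] C:[req] D:[err]
After 10 (process(A)): A:[] B:[] C:[req] D:[err]
After 11 (process(D)): A:[] B:[] C:[req] D:[]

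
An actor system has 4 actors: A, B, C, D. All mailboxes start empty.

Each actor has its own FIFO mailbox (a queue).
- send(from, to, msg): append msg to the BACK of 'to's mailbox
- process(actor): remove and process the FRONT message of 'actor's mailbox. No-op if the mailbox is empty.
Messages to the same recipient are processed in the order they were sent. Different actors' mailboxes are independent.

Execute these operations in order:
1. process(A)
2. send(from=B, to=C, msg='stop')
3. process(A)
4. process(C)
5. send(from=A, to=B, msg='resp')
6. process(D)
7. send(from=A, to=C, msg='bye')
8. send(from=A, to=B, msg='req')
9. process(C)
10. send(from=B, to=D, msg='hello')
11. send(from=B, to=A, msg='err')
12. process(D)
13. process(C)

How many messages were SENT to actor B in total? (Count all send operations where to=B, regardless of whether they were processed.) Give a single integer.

After 1 (process(A)): A:[] B:[] C:[] D:[]
After 2 (send(from=B, to=C, msg='stop')): A:[] B:[] C:[stop] D:[]
After 3 (process(A)): A:[] B:[] C:[stop] D:[]
After 4 (process(C)): A:[] B:[] C:[] D:[]
After 5 (send(from=A, to=B, msg='resp')): A:[] B:[resp] C:[] D:[]
After 6 (process(D)): A:[] B:[resp] C:[] D:[]
After 7 (send(from=A, to=C, msg='bye')): A:[] B:[resp] C:[bye] D:[]
After 8 (send(from=A, to=B, msg='req')): A:[] B:[resp,req] C:[bye] D:[]
After 9 (process(C)): A:[] B:[resp,req] C:[] D:[]
After 10 (send(from=B, to=D, msg='hello')): A:[] B:[resp,req] C:[] D:[hello]
After 11 (send(from=B, to=A, msg='err')): A:[err] B:[resp,req] C:[] D:[hello]
After 12 (process(D)): A:[err] B:[resp,req] C:[] D:[]
After 13 (process(C)): A:[err] B:[resp,req] C:[] D:[]

Answer: 2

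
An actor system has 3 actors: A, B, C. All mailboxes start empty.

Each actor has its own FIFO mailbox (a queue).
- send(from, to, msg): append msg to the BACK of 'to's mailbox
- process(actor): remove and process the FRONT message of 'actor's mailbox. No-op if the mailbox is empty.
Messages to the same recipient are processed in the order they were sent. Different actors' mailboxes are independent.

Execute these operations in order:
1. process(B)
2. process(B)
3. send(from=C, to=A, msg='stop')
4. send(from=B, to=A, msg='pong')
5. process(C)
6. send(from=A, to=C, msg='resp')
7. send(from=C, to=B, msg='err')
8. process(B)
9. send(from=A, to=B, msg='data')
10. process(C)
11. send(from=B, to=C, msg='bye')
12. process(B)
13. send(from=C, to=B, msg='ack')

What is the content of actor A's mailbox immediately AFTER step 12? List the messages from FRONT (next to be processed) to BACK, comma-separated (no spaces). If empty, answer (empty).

After 1 (process(B)): A:[] B:[] C:[]
After 2 (process(B)): A:[] B:[] C:[]
After 3 (send(from=C, to=A, msg='stop')): A:[stop] B:[] C:[]
After 4 (send(from=B, to=A, msg='pong')): A:[stop,pong] B:[] C:[]
After 5 (process(C)): A:[stop,pong] B:[] C:[]
After 6 (send(from=A, to=C, msg='resp')): A:[stop,pong] B:[] C:[resp]
After 7 (send(from=C, to=B, msg='err')): A:[stop,pong] B:[err] C:[resp]
After 8 (process(B)): A:[stop,pong] B:[] C:[resp]
After 9 (send(from=A, to=B, msg='data')): A:[stop,pong] B:[data] C:[resp]
After 10 (process(C)): A:[stop,pong] B:[data] C:[]
After 11 (send(from=B, to=C, msg='bye')): A:[stop,pong] B:[data] C:[bye]
After 12 (process(B)): A:[stop,pong] B:[] C:[bye]

stop,pong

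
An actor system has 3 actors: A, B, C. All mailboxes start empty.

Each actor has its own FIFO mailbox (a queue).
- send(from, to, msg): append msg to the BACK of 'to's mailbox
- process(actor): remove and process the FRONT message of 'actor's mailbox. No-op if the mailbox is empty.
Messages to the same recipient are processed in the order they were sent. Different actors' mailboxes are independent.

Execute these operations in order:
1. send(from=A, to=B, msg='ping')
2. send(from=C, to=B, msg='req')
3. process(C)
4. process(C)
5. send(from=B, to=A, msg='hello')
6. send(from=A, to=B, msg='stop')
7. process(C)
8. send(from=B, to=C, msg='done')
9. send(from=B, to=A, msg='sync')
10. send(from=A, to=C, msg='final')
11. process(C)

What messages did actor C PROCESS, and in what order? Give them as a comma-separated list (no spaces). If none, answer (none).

Answer: done

Derivation:
After 1 (send(from=A, to=B, msg='ping')): A:[] B:[ping] C:[]
After 2 (send(from=C, to=B, msg='req')): A:[] B:[ping,req] C:[]
After 3 (process(C)): A:[] B:[ping,req] C:[]
After 4 (process(C)): A:[] B:[ping,req] C:[]
After 5 (send(from=B, to=A, msg='hello')): A:[hello] B:[ping,req] C:[]
After 6 (send(from=A, to=B, msg='stop')): A:[hello] B:[ping,req,stop] C:[]
After 7 (process(C)): A:[hello] B:[ping,req,stop] C:[]
After 8 (send(from=B, to=C, msg='done')): A:[hello] B:[ping,req,stop] C:[done]
After 9 (send(from=B, to=A, msg='sync')): A:[hello,sync] B:[ping,req,stop] C:[done]
After 10 (send(from=A, to=C, msg='final')): A:[hello,sync] B:[ping,req,stop] C:[done,final]
After 11 (process(C)): A:[hello,sync] B:[ping,req,stop] C:[final]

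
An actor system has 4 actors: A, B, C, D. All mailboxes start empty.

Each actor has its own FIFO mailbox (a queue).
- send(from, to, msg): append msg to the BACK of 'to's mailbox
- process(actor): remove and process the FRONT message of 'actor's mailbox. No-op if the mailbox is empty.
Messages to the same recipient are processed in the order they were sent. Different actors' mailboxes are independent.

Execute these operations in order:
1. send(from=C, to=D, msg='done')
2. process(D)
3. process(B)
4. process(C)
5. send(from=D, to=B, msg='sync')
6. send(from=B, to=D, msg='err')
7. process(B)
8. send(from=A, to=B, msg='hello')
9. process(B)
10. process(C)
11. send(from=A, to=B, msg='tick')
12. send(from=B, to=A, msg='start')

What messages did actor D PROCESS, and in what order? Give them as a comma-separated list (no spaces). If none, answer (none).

After 1 (send(from=C, to=D, msg='done')): A:[] B:[] C:[] D:[done]
After 2 (process(D)): A:[] B:[] C:[] D:[]
After 3 (process(B)): A:[] B:[] C:[] D:[]
After 4 (process(C)): A:[] B:[] C:[] D:[]
After 5 (send(from=D, to=B, msg='sync')): A:[] B:[sync] C:[] D:[]
After 6 (send(from=B, to=D, msg='err')): A:[] B:[sync] C:[] D:[err]
After 7 (process(B)): A:[] B:[] C:[] D:[err]
After 8 (send(from=A, to=B, msg='hello')): A:[] B:[hello] C:[] D:[err]
After 9 (process(B)): A:[] B:[] C:[] D:[err]
After 10 (process(C)): A:[] B:[] C:[] D:[err]
After 11 (send(from=A, to=B, msg='tick')): A:[] B:[tick] C:[] D:[err]
After 12 (send(from=B, to=A, msg='start')): A:[start] B:[tick] C:[] D:[err]

Answer: done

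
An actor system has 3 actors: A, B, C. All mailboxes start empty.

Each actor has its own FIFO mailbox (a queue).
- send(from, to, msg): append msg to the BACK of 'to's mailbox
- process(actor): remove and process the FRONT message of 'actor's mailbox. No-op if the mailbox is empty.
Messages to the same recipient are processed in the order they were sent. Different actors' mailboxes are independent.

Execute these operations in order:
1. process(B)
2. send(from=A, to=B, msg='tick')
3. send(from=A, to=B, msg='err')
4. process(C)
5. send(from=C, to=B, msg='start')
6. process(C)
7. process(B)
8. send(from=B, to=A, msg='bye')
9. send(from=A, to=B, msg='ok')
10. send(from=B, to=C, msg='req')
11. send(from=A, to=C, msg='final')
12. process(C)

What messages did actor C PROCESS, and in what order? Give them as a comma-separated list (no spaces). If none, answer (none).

After 1 (process(B)): A:[] B:[] C:[]
After 2 (send(from=A, to=B, msg='tick')): A:[] B:[tick] C:[]
After 3 (send(from=A, to=B, msg='err')): A:[] B:[tick,err] C:[]
After 4 (process(C)): A:[] B:[tick,err] C:[]
After 5 (send(from=C, to=B, msg='start')): A:[] B:[tick,err,start] C:[]
After 6 (process(C)): A:[] B:[tick,err,start] C:[]
After 7 (process(B)): A:[] B:[err,start] C:[]
After 8 (send(from=B, to=A, msg='bye')): A:[bye] B:[err,start] C:[]
After 9 (send(from=A, to=B, msg='ok')): A:[bye] B:[err,start,ok] C:[]
After 10 (send(from=B, to=C, msg='req')): A:[bye] B:[err,start,ok] C:[req]
After 11 (send(from=A, to=C, msg='final')): A:[bye] B:[err,start,ok] C:[req,final]
After 12 (process(C)): A:[bye] B:[err,start,ok] C:[final]

Answer: req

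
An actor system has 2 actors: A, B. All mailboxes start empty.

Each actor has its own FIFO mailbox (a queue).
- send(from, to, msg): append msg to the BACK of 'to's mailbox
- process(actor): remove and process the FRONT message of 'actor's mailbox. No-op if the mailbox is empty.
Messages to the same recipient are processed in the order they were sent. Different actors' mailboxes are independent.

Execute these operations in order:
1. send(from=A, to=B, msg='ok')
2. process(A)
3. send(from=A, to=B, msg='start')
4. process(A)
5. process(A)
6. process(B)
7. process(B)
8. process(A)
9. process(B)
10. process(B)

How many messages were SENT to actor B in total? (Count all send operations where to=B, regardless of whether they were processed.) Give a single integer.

Answer: 2

Derivation:
After 1 (send(from=A, to=B, msg='ok')): A:[] B:[ok]
After 2 (process(A)): A:[] B:[ok]
After 3 (send(from=A, to=B, msg='start')): A:[] B:[ok,start]
After 4 (process(A)): A:[] B:[ok,start]
After 5 (process(A)): A:[] B:[ok,start]
After 6 (process(B)): A:[] B:[start]
After 7 (process(B)): A:[] B:[]
After 8 (process(A)): A:[] B:[]
After 9 (process(B)): A:[] B:[]
After 10 (process(B)): A:[] B:[]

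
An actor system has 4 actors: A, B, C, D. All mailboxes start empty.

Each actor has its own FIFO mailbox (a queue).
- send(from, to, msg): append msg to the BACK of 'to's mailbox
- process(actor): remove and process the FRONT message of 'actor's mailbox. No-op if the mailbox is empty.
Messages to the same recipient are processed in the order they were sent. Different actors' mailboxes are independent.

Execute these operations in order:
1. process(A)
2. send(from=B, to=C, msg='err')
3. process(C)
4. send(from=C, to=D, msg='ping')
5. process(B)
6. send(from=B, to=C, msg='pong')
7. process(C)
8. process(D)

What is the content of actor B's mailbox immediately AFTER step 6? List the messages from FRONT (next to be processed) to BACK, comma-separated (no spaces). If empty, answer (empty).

After 1 (process(A)): A:[] B:[] C:[] D:[]
After 2 (send(from=B, to=C, msg='err')): A:[] B:[] C:[err] D:[]
After 3 (process(C)): A:[] B:[] C:[] D:[]
After 4 (send(from=C, to=D, msg='ping')): A:[] B:[] C:[] D:[ping]
After 5 (process(B)): A:[] B:[] C:[] D:[ping]
After 6 (send(from=B, to=C, msg='pong')): A:[] B:[] C:[pong] D:[ping]

(empty)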